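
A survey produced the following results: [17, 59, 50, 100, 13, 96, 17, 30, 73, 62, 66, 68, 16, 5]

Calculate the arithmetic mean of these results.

48

Step 1: Sum all values: 17 + 59 + 50 + 100 + 13 + 96 + 17 + 30 + 73 + 62 + 66 + 68 + 16 + 5 = 672
Step 2: Count the number of values: n = 14
Step 3: Mean = sum / n = 672 / 14 = 48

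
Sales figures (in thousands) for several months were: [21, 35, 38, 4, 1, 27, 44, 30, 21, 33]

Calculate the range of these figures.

43

Step 1: Identify the maximum value: max = 44
Step 2: Identify the minimum value: min = 1
Step 3: Range = max - min = 44 - 1 = 43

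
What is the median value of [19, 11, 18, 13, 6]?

13

Step 1: Sort the data in ascending order: [6, 11, 13, 18, 19]
Step 2: The number of values is n = 5.
Step 3: Since n is odd, the median is the middle value at position 3: 13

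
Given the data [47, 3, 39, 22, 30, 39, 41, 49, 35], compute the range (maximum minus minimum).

46

Step 1: Identify the maximum value: max = 49
Step 2: Identify the minimum value: min = 3
Step 3: Range = max - min = 49 - 3 = 46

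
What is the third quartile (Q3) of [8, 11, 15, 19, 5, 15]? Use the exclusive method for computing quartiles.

16

Step 1: Sort the data: [5, 8, 11, 15, 15, 19]
Step 2: n = 6
Step 3: Using the exclusive quartile method:
  Q1 = 7.25
  Q2 (median) = 13
  Q3 = 16
  IQR = Q3 - Q1 = 16 - 7.25 = 8.75
Step 4: Q3 = 16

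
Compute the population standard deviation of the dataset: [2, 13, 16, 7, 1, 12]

5.6199

Step 1: Compute the mean: 8.5
Step 2: Sum of squared deviations from the mean: 189.5
Step 3: Population variance = 189.5 / 6 = 31.5833
Step 4: Standard deviation = sqrt(31.5833) = 5.6199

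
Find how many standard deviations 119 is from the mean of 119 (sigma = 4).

0

Step 1: Recall the z-score formula: z = (x - mu) / sigma
Step 2: Substitute values: z = (119 - 119) / 4
Step 3: z = 0 / 4 = 0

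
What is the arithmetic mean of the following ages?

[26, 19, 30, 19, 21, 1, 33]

21.2857

Step 1: Sum all values: 26 + 19 + 30 + 19 + 21 + 1 + 33 = 149
Step 2: Count the number of values: n = 7
Step 3: Mean = sum / n = 149 / 7 = 21.2857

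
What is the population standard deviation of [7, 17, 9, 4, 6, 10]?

4.1399

Step 1: Compute the mean: 8.8333
Step 2: Sum of squared deviations from the mean: 102.8333
Step 3: Population variance = 102.8333 / 6 = 17.1389
Step 4: Standard deviation = sqrt(17.1389) = 4.1399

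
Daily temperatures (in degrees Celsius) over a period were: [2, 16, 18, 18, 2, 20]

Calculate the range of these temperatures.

18

Step 1: Identify the maximum value: max = 20
Step 2: Identify the minimum value: min = 2
Step 3: Range = max - min = 20 - 2 = 18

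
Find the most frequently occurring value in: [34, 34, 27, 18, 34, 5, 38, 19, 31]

34

Step 1: Count the frequency of each value:
  5: appears 1 time(s)
  18: appears 1 time(s)
  19: appears 1 time(s)
  27: appears 1 time(s)
  31: appears 1 time(s)
  34: appears 3 time(s)
  38: appears 1 time(s)
Step 2: The value 34 appears most frequently (3 times).
Step 3: Mode = 34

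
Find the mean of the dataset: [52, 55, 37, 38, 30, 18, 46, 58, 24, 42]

40

Step 1: Sum all values: 52 + 55 + 37 + 38 + 30 + 18 + 46 + 58 + 24 + 42 = 400
Step 2: Count the number of values: n = 10
Step 3: Mean = sum / n = 400 / 10 = 40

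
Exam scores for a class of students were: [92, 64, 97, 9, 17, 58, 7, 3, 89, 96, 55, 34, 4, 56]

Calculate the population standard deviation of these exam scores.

34.9543

Step 1: Compute the mean: 48.6429
Step 2: Sum of squared deviations from the mean: 17105.2143
Step 3: Population variance = 17105.2143 / 14 = 1221.801
Step 4: Standard deviation = sqrt(1221.801) = 34.9543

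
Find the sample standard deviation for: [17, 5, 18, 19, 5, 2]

7.7717

Step 1: Compute the mean: 11
Step 2: Sum of squared deviations from the mean: 302
Step 3: Sample variance = 302 / 5 = 60.4
Step 4: Standard deviation = sqrt(60.4) = 7.7717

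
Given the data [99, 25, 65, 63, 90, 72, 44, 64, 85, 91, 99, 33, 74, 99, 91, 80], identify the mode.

99

Step 1: Count the frequency of each value:
  25: appears 1 time(s)
  33: appears 1 time(s)
  44: appears 1 time(s)
  63: appears 1 time(s)
  64: appears 1 time(s)
  65: appears 1 time(s)
  72: appears 1 time(s)
  74: appears 1 time(s)
  80: appears 1 time(s)
  85: appears 1 time(s)
  90: appears 1 time(s)
  91: appears 2 time(s)
  99: appears 3 time(s)
Step 2: The value 99 appears most frequently (3 times).
Step 3: Mode = 99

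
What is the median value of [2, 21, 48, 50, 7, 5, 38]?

21

Step 1: Sort the data in ascending order: [2, 5, 7, 21, 38, 48, 50]
Step 2: The number of values is n = 7.
Step 3: Since n is odd, the median is the middle value at position 4: 21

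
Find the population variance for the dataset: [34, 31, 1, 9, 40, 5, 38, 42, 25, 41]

226.24

Step 1: Compute the mean: (34 + 31 + 1 + 9 + 40 + 5 + 38 + 42 + 25 + 41) / 10 = 26.6
Step 2: Compute squared deviations from the mean:
  (34 - 26.6)^2 = 54.76
  (31 - 26.6)^2 = 19.36
  (1 - 26.6)^2 = 655.36
  (9 - 26.6)^2 = 309.76
  (40 - 26.6)^2 = 179.56
  (5 - 26.6)^2 = 466.56
  (38 - 26.6)^2 = 129.96
  (42 - 26.6)^2 = 237.16
  (25 - 26.6)^2 = 2.56
  (41 - 26.6)^2 = 207.36
Step 3: Sum of squared deviations = 2262.4
Step 4: Population variance = 2262.4 / 10 = 226.24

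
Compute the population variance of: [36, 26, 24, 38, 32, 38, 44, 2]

150

Step 1: Compute the mean: (36 + 26 + 24 + 38 + 32 + 38 + 44 + 2) / 8 = 30
Step 2: Compute squared deviations from the mean:
  (36 - 30)^2 = 36
  (26 - 30)^2 = 16
  (24 - 30)^2 = 36
  (38 - 30)^2 = 64
  (32 - 30)^2 = 4
  (38 - 30)^2 = 64
  (44 - 30)^2 = 196
  (2 - 30)^2 = 784
Step 3: Sum of squared deviations = 1200
Step 4: Population variance = 1200 / 8 = 150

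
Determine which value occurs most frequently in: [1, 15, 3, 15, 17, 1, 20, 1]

1

Step 1: Count the frequency of each value:
  1: appears 3 time(s)
  3: appears 1 time(s)
  15: appears 2 time(s)
  17: appears 1 time(s)
  20: appears 1 time(s)
Step 2: The value 1 appears most frequently (3 times).
Step 3: Mode = 1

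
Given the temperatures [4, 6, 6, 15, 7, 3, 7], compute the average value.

6.8571

Step 1: Sum all values: 4 + 6 + 6 + 15 + 7 + 3 + 7 = 48
Step 2: Count the number of values: n = 7
Step 3: Mean = sum / n = 48 / 7 = 6.8571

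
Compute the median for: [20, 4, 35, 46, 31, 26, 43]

31

Step 1: Sort the data in ascending order: [4, 20, 26, 31, 35, 43, 46]
Step 2: The number of values is n = 7.
Step 3: Since n is odd, the median is the middle value at position 4: 31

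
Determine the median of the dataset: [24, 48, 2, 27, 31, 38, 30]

30

Step 1: Sort the data in ascending order: [2, 24, 27, 30, 31, 38, 48]
Step 2: The number of values is n = 7.
Step 3: Since n is odd, the median is the middle value at position 4: 30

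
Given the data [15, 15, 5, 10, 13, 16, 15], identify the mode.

15

Step 1: Count the frequency of each value:
  5: appears 1 time(s)
  10: appears 1 time(s)
  13: appears 1 time(s)
  15: appears 3 time(s)
  16: appears 1 time(s)
Step 2: The value 15 appears most frequently (3 times).
Step 3: Mode = 15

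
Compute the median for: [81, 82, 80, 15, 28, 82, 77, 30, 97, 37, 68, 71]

74

Step 1: Sort the data in ascending order: [15, 28, 30, 37, 68, 71, 77, 80, 81, 82, 82, 97]
Step 2: The number of values is n = 12.
Step 3: Since n is even, the median is the average of positions 6 and 7:
  Median = (71 + 77) / 2 = 74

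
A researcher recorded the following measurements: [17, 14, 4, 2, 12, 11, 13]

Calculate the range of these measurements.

15

Step 1: Identify the maximum value: max = 17
Step 2: Identify the minimum value: min = 2
Step 3: Range = max - min = 17 - 2 = 15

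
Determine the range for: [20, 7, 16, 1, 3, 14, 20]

19

Step 1: Identify the maximum value: max = 20
Step 2: Identify the minimum value: min = 1
Step 3: Range = max - min = 20 - 1 = 19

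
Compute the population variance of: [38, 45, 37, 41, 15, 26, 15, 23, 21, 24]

106.85

Step 1: Compute the mean: (38 + 45 + 37 + 41 + 15 + 26 + 15 + 23 + 21 + 24) / 10 = 28.5
Step 2: Compute squared deviations from the mean:
  (38 - 28.5)^2 = 90.25
  (45 - 28.5)^2 = 272.25
  (37 - 28.5)^2 = 72.25
  (41 - 28.5)^2 = 156.25
  (15 - 28.5)^2 = 182.25
  (26 - 28.5)^2 = 6.25
  (15 - 28.5)^2 = 182.25
  (23 - 28.5)^2 = 30.25
  (21 - 28.5)^2 = 56.25
  (24 - 28.5)^2 = 20.25
Step 3: Sum of squared deviations = 1068.5
Step 4: Population variance = 1068.5 / 10 = 106.85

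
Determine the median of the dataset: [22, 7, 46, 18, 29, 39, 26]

26

Step 1: Sort the data in ascending order: [7, 18, 22, 26, 29, 39, 46]
Step 2: The number of values is n = 7.
Step 3: Since n is odd, the median is the middle value at position 4: 26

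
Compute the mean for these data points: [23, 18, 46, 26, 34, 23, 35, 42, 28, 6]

28.1

Step 1: Sum all values: 23 + 18 + 46 + 26 + 34 + 23 + 35 + 42 + 28 + 6 = 281
Step 2: Count the number of values: n = 10
Step 3: Mean = sum / n = 281 / 10 = 28.1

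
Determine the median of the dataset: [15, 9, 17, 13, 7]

13

Step 1: Sort the data in ascending order: [7, 9, 13, 15, 17]
Step 2: The number of values is n = 5.
Step 3: Since n is odd, the median is the middle value at position 3: 13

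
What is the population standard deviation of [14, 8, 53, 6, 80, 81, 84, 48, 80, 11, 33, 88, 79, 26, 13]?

31.4377

Step 1: Compute the mean: 46.9333
Step 2: Sum of squared deviations from the mean: 14824.9333
Step 3: Population variance = 14824.9333 / 15 = 988.3289
Step 4: Standard deviation = sqrt(988.3289) = 31.4377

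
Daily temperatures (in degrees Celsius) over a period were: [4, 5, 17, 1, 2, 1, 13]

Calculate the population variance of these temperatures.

34.4082

Step 1: Compute the mean: (4 + 5 + 17 + 1 + 2 + 1 + 13) / 7 = 6.1429
Step 2: Compute squared deviations from the mean:
  (4 - 6.1429)^2 = 4.5918
  (5 - 6.1429)^2 = 1.3061
  (17 - 6.1429)^2 = 117.8776
  (1 - 6.1429)^2 = 26.449
  (2 - 6.1429)^2 = 17.1633
  (1 - 6.1429)^2 = 26.449
  (13 - 6.1429)^2 = 47.0204
Step 3: Sum of squared deviations = 240.8571
Step 4: Population variance = 240.8571 / 7 = 34.4082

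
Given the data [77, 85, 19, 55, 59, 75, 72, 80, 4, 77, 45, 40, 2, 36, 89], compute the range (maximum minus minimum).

87

Step 1: Identify the maximum value: max = 89
Step 2: Identify the minimum value: min = 2
Step 3: Range = max - min = 89 - 2 = 87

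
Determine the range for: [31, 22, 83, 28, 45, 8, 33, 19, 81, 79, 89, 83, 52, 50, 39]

81

Step 1: Identify the maximum value: max = 89
Step 2: Identify the minimum value: min = 8
Step 3: Range = max - min = 89 - 8 = 81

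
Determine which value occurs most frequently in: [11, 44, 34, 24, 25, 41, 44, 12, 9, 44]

44

Step 1: Count the frequency of each value:
  9: appears 1 time(s)
  11: appears 1 time(s)
  12: appears 1 time(s)
  24: appears 1 time(s)
  25: appears 1 time(s)
  34: appears 1 time(s)
  41: appears 1 time(s)
  44: appears 3 time(s)
Step 2: The value 44 appears most frequently (3 times).
Step 3: Mode = 44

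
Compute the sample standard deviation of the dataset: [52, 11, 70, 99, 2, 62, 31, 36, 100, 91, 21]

35.0659

Step 1: Compute the mean: 52.2727
Step 2: Sum of squared deviations from the mean: 12296.1818
Step 3: Sample variance = 12296.1818 / 10 = 1229.6182
Step 4: Standard deviation = sqrt(1229.6182) = 35.0659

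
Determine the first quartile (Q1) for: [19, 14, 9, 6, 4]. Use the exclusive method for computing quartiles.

5

Step 1: Sort the data: [4, 6, 9, 14, 19]
Step 2: n = 5
Step 3: Using the exclusive quartile method:
  Q1 = 5
  Q2 (median) = 9
  Q3 = 16.5
  IQR = Q3 - Q1 = 16.5 - 5 = 11.5
Step 4: Q1 = 5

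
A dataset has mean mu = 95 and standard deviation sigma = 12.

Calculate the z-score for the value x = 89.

-0.5

Step 1: Recall the z-score formula: z = (x - mu) / sigma
Step 2: Substitute values: z = (89 - 95) / 12
Step 3: z = -6 / 12 = -0.5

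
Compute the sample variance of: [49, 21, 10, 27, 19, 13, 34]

180.2381

Step 1: Compute the mean: (49 + 21 + 10 + 27 + 19 + 13 + 34) / 7 = 24.7143
Step 2: Compute squared deviations from the mean:
  (49 - 24.7143)^2 = 589.7959
  (21 - 24.7143)^2 = 13.7959
  (10 - 24.7143)^2 = 216.5102
  (27 - 24.7143)^2 = 5.2245
  (19 - 24.7143)^2 = 32.6531
  (13 - 24.7143)^2 = 137.2245
  (34 - 24.7143)^2 = 86.2245
Step 3: Sum of squared deviations = 1081.4286
Step 4: Sample variance = 1081.4286 / 6 = 180.2381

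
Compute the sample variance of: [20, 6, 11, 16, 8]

33.2

Step 1: Compute the mean: (20 + 6 + 11 + 16 + 8) / 5 = 12.2
Step 2: Compute squared deviations from the mean:
  (20 - 12.2)^2 = 60.84
  (6 - 12.2)^2 = 38.44
  (11 - 12.2)^2 = 1.44
  (16 - 12.2)^2 = 14.44
  (8 - 12.2)^2 = 17.64
Step 3: Sum of squared deviations = 132.8
Step 4: Sample variance = 132.8 / 4 = 33.2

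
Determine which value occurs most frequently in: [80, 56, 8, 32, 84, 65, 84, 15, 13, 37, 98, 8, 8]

8

Step 1: Count the frequency of each value:
  8: appears 3 time(s)
  13: appears 1 time(s)
  15: appears 1 time(s)
  32: appears 1 time(s)
  37: appears 1 time(s)
  56: appears 1 time(s)
  65: appears 1 time(s)
  80: appears 1 time(s)
  84: appears 2 time(s)
  98: appears 1 time(s)
Step 2: The value 8 appears most frequently (3 times).
Step 3: Mode = 8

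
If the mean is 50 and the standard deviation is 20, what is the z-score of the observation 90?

2

Step 1: Recall the z-score formula: z = (x - mu) / sigma
Step 2: Substitute values: z = (90 - 50) / 20
Step 3: z = 40 / 20 = 2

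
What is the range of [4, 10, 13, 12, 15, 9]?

11

Step 1: Identify the maximum value: max = 15
Step 2: Identify the minimum value: min = 4
Step 3: Range = max - min = 15 - 4 = 11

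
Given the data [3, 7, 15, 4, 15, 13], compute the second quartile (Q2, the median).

10

Step 1: Sort the data: [3, 4, 7, 13, 15, 15]
Step 2: n = 6
Step 3: Q2 is the median. Since n is even, it is the average of the values at positions 3 and 4:
  Q2 = (7 + 13) / 2 = 10
Step 4: Q2 = 10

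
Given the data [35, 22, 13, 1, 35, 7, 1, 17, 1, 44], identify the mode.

1

Step 1: Count the frequency of each value:
  1: appears 3 time(s)
  7: appears 1 time(s)
  13: appears 1 time(s)
  17: appears 1 time(s)
  22: appears 1 time(s)
  35: appears 2 time(s)
  44: appears 1 time(s)
Step 2: The value 1 appears most frequently (3 times).
Step 3: Mode = 1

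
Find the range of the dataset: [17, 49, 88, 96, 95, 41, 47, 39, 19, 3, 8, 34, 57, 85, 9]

93

Step 1: Identify the maximum value: max = 96
Step 2: Identify the minimum value: min = 3
Step 3: Range = max - min = 96 - 3 = 93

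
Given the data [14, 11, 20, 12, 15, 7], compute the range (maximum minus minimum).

13

Step 1: Identify the maximum value: max = 20
Step 2: Identify the minimum value: min = 7
Step 3: Range = max - min = 20 - 7 = 13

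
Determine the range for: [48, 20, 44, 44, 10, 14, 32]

38

Step 1: Identify the maximum value: max = 48
Step 2: Identify the minimum value: min = 10
Step 3: Range = max - min = 48 - 10 = 38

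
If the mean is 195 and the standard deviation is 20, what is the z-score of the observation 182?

-0.65

Step 1: Recall the z-score formula: z = (x - mu) / sigma
Step 2: Substitute values: z = (182 - 195) / 20
Step 3: z = -13 / 20 = -0.65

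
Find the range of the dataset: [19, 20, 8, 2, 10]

18

Step 1: Identify the maximum value: max = 20
Step 2: Identify the minimum value: min = 2
Step 3: Range = max - min = 20 - 2 = 18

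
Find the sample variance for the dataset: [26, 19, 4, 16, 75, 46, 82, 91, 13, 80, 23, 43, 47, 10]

899.6099

Step 1: Compute the mean: (26 + 19 + 4 + 16 + 75 + 46 + 82 + 91 + 13 + 80 + 23 + 43 + 47 + 10) / 14 = 41.0714
Step 2: Compute squared deviations from the mean:
  (26 - 41.0714)^2 = 227.148
  (19 - 41.0714)^2 = 487.148
  (4 - 41.0714)^2 = 1374.2908
  (16 - 41.0714)^2 = 628.5765
  (75 - 41.0714)^2 = 1151.148
  (46 - 41.0714)^2 = 24.2908
  (82 - 41.0714)^2 = 1675.148
  (91 - 41.0714)^2 = 2492.8622
  (13 - 41.0714)^2 = 788.0051
  (80 - 41.0714)^2 = 1515.4337
  (23 - 41.0714)^2 = 326.5765
  (43 - 41.0714)^2 = 3.7194
  (47 - 41.0714)^2 = 35.148
  (10 - 41.0714)^2 = 965.4337
Step 3: Sum of squared deviations = 11694.9286
Step 4: Sample variance = 11694.9286 / 13 = 899.6099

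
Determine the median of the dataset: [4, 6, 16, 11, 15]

11

Step 1: Sort the data in ascending order: [4, 6, 11, 15, 16]
Step 2: The number of values is n = 5.
Step 3: Since n is odd, the median is the middle value at position 3: 11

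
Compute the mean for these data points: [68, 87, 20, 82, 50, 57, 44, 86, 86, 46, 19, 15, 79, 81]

58.5714

Step 1: Sum all values: 68 + 87 + 20 + 82 + 50 + 57 + 44 + 86 + 86 + 46 + 19 + 15 + 79 + 81 = 820
Step 2: Count the number of values: n = 14
Step 3: Mean = sum / n = 820 / 14 = 58.5714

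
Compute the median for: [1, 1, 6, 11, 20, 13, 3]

6

Step 1: Sort the data in ascending order: [1, 1, 3, 6, 11, 13, 20]
Step 2: The number of values is n = 7.
Step 3: Since n is odd, the median is the middle value at position 4: 6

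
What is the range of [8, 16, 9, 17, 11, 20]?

12

Step 1: Identify the maximum value: max = 20
Step 2: Identify the minimum value: min = 8
Step 3: Range = max - min = 20 - 8 = 12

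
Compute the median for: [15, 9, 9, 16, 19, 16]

15.5

Step 1: Sort the data in ascending order: [9, 9, 15, 16, 16, 19]
Step 2: The number of values is n = 6.
Step 3: Since n is even, the median is the average of positions 3 and 4:
  Median = (15 + 16) / 2 = 15.5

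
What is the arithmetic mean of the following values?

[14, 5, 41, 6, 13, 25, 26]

18.5714

Step 1: Sum all values: 14 + 5 + 41 + 6 + 13 + 25 + 26 = 130
Step 2: Count the number of values: n = 7
Step 3: Mean = sum / n = 130 / 7 = 18.5714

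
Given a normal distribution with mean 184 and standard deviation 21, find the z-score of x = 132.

-2.4762

Step 1: Recall the z-score formula: z = (x - mu) / sigma
Step 2: Substitute values: z = (132 - 184) / 21
Step 3: z = -52 / 21 = -2.4762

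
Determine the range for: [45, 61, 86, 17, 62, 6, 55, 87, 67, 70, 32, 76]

81

Step 1: Identify the maximum value: max = 87
Step 2: Identify the minimum value: min = 6
Step 3: Range = max - min = 87 - 6 = 81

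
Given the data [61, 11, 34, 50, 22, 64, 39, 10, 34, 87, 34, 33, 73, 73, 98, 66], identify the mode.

34

Step 1: Count the frequency of each value:
  10: appears 1 time(s)
  11: appears 1 time(s)
  22: appears 1 time(s)
  33: appears 1 time(s)
  34: appears 3 time(s)
  39: appears 1 time(s)
  50: appears 1 time(s)
  61: appears 1 time(s)
  64: appears 1 time(s)
  66: appears 1 time(s)
  73: appears 2 time(s)
  87: appears 1 time(s)
  98: appears 1 time(s)
Step 2: The value 34 appears most frequently (3 times).
Step 3: Mode = 34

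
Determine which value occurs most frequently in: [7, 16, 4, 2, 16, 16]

16

Step 1: Count the frequency of each value:
  2: appears 1 time(s)
  4: appears 1 time(s)
  7: appears 1 time(s)
  16: appears 3 time(s)
Step 2: The value 16 appears most frequently (3 times).
Step 3: Mode = 16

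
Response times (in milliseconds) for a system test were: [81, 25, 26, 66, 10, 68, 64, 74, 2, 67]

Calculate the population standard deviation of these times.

27.7094

Step 1: Compute the mean: 48.3
Step 2: Sum of squared deviations from the mean: 7678.1
Step 3: Population variance = 7678.1 / 10 = 767.81
Step 4: Standard deviation = sqrt(767.81) = 27.7094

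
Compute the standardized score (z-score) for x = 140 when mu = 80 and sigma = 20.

3

Step 1: Recall the z-score formula: z = (x - mu) / sigma
Step 2: Substitute values: z = (140 - 80) / 20
Step 3: z = 60 / 20 = 3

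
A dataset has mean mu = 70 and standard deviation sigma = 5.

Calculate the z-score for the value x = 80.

2

Step 1: Recall the z-score formula: z = (x - mu) / sigma
Step 2: Substitute values: z = (80 - 70) / 5
Step 3: z = 10 / 5 = 2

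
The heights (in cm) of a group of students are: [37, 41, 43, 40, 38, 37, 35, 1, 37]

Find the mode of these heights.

37

Step 1: Count the frequency of each value:
  1: appears 1 time(s)
  35: appears 1 time(s)
  37: appears 3 time(s)
  38: appears 1 time(s)
  40: appears 1 time(s)
  41: appears 1 time(s)
  43: appears 1 time(s)
Step 2: The value 37 appears most frequently (3 times).
Step 3: Mode = 37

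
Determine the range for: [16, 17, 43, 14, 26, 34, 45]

31

Step 1: Identify the maximum value: max = 45
Step 2: Identify the minimum value: min = 14
Step 3: Range = max - min = 45 - 14 = 31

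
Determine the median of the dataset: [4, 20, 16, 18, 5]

16

Step 1: Sort the data in ascending order: [4, 5, 16, 18, 20]
Step 2: The number of values is n = 5.
Step 3: Since n is odd, the median is the middle value at position 3: 16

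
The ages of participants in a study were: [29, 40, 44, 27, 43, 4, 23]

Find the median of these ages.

29

Step 1: Sort the data in ascending order: [4, 23, 27, 29, 40, 43, 44]
Step 2: The number of values is n = 7.
Step 3: Since n is odd, the median is the middle value at position 4: 29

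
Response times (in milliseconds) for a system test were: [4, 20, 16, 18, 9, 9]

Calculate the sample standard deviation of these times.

6.2503

Step 1: Compute the mean: 12.6667
Step 2: Sum of squared deviations from the mean: 195.3333
Step 3: Sample variance = 195.3333 / 5 = 39.0667
Step 4: Standard deviation = sqrt(39.0667) = 6.2503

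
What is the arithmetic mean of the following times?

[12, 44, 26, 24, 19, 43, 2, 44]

26.75

Step 1: Sum all values: 12 + 44 + 26 + 24 + 19 + 43 + 2 + 44 = 214
Step 2: Count the number of values: n = 8
Step 3: Mean = sum / n = 214 / 8 = 26.75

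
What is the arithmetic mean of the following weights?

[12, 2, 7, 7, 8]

7.2

Step 1: Sum all values: 12 + 2 + 7 + 7 + 8 = 36
Step 2: Count the number of values: n = 5
Step 3: Mean = sum / n = 36 / 5 = 7.2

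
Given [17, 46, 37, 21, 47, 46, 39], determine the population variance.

130.9796

Step 1: Compute the mean: (17 + 46 + 37 + 21 + 47 + 46 + 39) / 7 = 36.1429
Step 2: Compute squared deviations from the mean:
  (17 - 36.1429)^2 = 366.449
  (46 - 36.1429)^2 = 97.1633
  (37 - 36.1429)^2 = 0.7347
  (21 - 36.1429)^2 = 229.3061
  (47 - 36.1429)^2 = 117.8776
  (46 - 36.1429)^2 = 97.1633
  (39 - 36.1429)^2 = 8.1633
Step 3: Sum of squared deviations = 916.8571
Step 4: Population variance = 916.8571 / 7 = 130.9796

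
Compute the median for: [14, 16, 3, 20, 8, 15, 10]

14

Step 1: Sort the data in ascending order: [3, 8, 10, 14, 15, 16, 20]
Step 2: The number of values is n = 7.
Step 3: Since n is odd, the median is the middle value at position 4: 14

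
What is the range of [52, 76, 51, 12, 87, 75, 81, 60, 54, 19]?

75

Step 1: Identify the maximum value: max = 87
Step 2: Identify the minimum value: min = 12
Step 3: Range = max - min = 87 - 12 = 75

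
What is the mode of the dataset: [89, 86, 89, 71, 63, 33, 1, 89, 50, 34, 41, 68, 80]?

89

Step 1: Count the frequency of each value:
  1: appears 1 time(s)
  33: appears 1 time(s)
  34: appears 1 time(s)
  41: appears 1 time(s)
  50: appears 1 time(s)
  63: appears 1 time(s)
  68: appears 1 time(s)
  71: appears 1 time(s)
  80: appears 1 time(s)
  86: appears 1 time(s)
  89: appears 3 time(s)
Step 2: The value 89 appears most frequently (3 times).
Step 3: Mode = 89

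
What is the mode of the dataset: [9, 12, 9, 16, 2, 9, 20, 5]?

9

Step 1: Count the frequency of each value:
  2: appears 1 time(s)
  5: appears 1 time(s)
  9: appears 3 time(s)
  12: appears 1 time(s)
  16: appears 1 time(s)
  20: appears 1 time(s)
Step 2: The value 9 appears most frequently (3 times).
Step 3: Mode = 9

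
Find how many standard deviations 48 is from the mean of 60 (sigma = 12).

-1

Step 1: Recall the z-score formula: z = (x - mu) / sigma
Step 2: Substitute values: z = (48 - 60) / 12
Step 3: z = -12 / 12 = -1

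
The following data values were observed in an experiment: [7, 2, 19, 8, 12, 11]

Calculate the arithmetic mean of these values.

9.8333

Step 1: Sum all values: 7 + 2 + 19 + 8 + 12 + 11 = 59
Step 2: Count the number of values: n = 6
Step 3: Mean = sum / n = 59 / 6 = 9.8333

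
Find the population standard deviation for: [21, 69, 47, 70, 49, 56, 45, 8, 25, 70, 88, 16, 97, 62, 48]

25.0195

Step 1: Compute the mean: 51.4
Step 2: Sum of squared deviations from the mean: 9389.6
Step 3: Population variance = 9389.6 / 15 = 625.9733
Step 4: Standard deviation = sqrt(625.9733) = 25.0195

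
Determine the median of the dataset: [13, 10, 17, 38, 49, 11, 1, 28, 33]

17

Step 1: Sort the data in ascending order: [1, 10, 11, 13, 17, 28, 33, 38, 49]
Step 2: The number of values is n = 9.
Step 3: Since n is odd, the median is the middle value at position 5: 17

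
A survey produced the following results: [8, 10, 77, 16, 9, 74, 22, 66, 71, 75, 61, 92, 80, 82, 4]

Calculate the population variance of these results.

1035.76

Step 1: Compute the mean: (8 + 10 + 77 + 16 + 9 + 74 + 22 + 66 + 71 + 75 + 61 + 92 + 80 + 82 + 4) / 15 = 49.8
Step 2: Compute squared deviations from the mean:
  (8 - 49.8)^2 = 1747.24
  (10 - 49.8)^2 = 1584.04
  (77 - 49.8)^2 = 739.84
  (16 - 49.8)^2 = 1142.44
  (9 - 49.8)^2 = 1664.64
  (74 - 49.8)^2 = 585.64
  (22 - 49.8)^2 = 772.84
  (66 - 49.8)^2 = 262.44
  (71 - 49.8)^2 = 449.44
  (75 - 49.8)^2 = 635.04
  (61 - 49.8)^2 = 125.44
  (92 - 49.8)^2 = 1780.84
  (80 - 49.8)^2 = 912.04
  (82 - 49.8)^2 = 1036.84
  (4 - 49.8)^2 = 2097.64
Step 3: Sum of squared deviations = 15536.4
Step 4: Population variance = 15536.4 / 15 = 1035.76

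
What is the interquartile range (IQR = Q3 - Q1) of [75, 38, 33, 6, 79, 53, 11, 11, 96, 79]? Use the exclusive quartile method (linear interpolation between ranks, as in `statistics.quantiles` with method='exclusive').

68

Step 1: Sort the data: [6, 11, 11, 33, 38, 53, 75, 79, 79, 96]
Step 2: n = 10
Step 3: Using the exclusive quartile method:
  Q1 = 11
  Q2 (median) = 45.5
  Q3 = 79
  IQR = Q3 - Q1 = 79 - 11 = 68
Step 4: IQR = 68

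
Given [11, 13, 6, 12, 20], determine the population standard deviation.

4.4989

Step 1: Compute the mean: 12.4
Step 2: Sum of squared deviations from the mean: 101.2
Step 3: Population variance = 101.2 / 5 = 20.24
Step 4: Standard deviation = sqrt(20.24) = 4.4989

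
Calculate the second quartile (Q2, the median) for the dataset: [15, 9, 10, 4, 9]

9

Step 1: Sort the data: [4, 9, 9, 10, 15]
Step 2: n = 5
Step 3: Q2 is the median. Since n is odd, it is the middle value at position 3: 9
Step 4: Q2 = 9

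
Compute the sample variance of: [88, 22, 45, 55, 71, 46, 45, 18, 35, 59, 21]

474.6909

Step 1: Compute the mean: (88 + 22 + 45 + 55 + 71 + 46 + 45 + 18 + 35 + 59 + 21) / 11 = 45.9091
Step 2: Compute squared deviations from the mean:
  (88 - 45.9091)^2 = 1771.6446
  (22 - 45.9091)^2 = 571.6446
  (45 - 45.9091)^2 = 0.8264
  (55 - 45.9091)^2 = 82.6446
  (71 - 45.9091)^2 = 629.5537
  (46 - 45.9091)^2 = 0.0083
  (45 - 45.9091)^2 = 0.8264
  (18 - 45.9091)^2 = 778.9174
  (35 - 45.9091)^2 = 119.0083
  (59 - 45.9091)^2 = 171.3719
  (21 - 45.9091)^2 = 620.4628
Step 3: Sum of squared deviations = 4746.9091
Step 4: Sample variance = 4746.9091 / 10 = 474.6909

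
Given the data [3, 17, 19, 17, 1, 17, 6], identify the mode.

17

Step 1: Count the frequency of each value:
  1: appears 1 time(s)
  3: appears 1 time(s)
  6: appears 1 time(s)
  17: appears 3 time(s)
  19: appears 1 time(s)
Step 2: The value 17 appears most frequently (3 times).
Step 3: Mode = 17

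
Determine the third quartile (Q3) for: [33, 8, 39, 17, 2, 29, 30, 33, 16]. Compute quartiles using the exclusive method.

33

Step 1: Sort the data: [2, 8, 16, 17, 29, 30, 33, 33, 39]
Step 2: n = 9
Step 3: Using the exclusive quartile method:
  Q1 = 12
  Q2 (median) = 29
  Q3 = 33
  IQR = Q3 - Q1 = 33 - 12 = 21
Step 4: Q3 = 33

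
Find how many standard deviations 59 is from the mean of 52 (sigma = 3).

2.3333

Step 1: Recall the z-score formula: z = (x - mu) / sigma
Step 2: Substitute values: z = (59 - 52) / 3
Step 3: z = 7 / 3 = 2.3333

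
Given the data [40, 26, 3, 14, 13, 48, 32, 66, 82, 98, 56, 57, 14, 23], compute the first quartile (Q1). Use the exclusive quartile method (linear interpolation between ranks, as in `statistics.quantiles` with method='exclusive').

14

Step 1: Sort the data: [3, 13, 14, 14, 23, 26, 32, 40, 48, 56, 57, 66, 82, 98]
Step 2: n = 14
Step 3: Using the exclusive quartile method:
  Q1 = 14
  Q2 (median) = 36
  Q3 = 59.25
  IQR = Q3 - Q1 = 59.25 - 14 = 45.25
Step 4: Q1 = 14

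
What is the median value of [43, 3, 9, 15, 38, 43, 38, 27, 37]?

37

Step 1: Sort the data in ascending order: [3, 9, 15, 27, 37, 38, 38, 43, 43]
Step 2: The number of values is n = 9.
Step 3: Since n is odd, the median is the middle value at position 5: 37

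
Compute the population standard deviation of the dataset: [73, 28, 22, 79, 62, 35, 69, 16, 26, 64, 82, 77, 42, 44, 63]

21.9844

Step 1: Compute the mean: 52.1333
Step 2: Sum of squared deviations from the mean: 7249.7333
Step 3: Population variance = 7249.7333 / 15 = 483.3156
Step 4: Standard deviation = sqrt(483.3156) = 21.9844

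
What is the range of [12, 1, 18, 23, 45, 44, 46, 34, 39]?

45

Step 1: Identify the maximum value: max = 46
Step 2: Identify the minimum value: min = 1
Step 3: Range = max - min = 46 - 1 = 45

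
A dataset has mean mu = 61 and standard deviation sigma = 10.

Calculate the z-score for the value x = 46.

-1.5

Step 1: Recall the z-score formula: z = (x - mu) / sigma
Step 2: Substitute values: z = (46 - 61) / 10
Step 3: z = -15 / 10 = -1.5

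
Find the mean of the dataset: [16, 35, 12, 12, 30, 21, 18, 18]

20.25

Step 1: Sum all values: 16 + 35 + 12 + 12 + 30 + 21 + 18 + 18 = 162
Step 2: Count the number of values: n = 8
Step 3: Mean = sum / n = 162 / 8 = 20.25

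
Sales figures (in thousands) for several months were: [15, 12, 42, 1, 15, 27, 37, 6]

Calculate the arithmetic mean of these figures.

19.375

Step 1: Sum all values: 15 + 12 + 42 + 1 + 15 + 27 + 37 + 6 = 155
Step 2: Count the number of values: n = 8
Step 3: Mean = sum / n = 155 / 8 = 19.375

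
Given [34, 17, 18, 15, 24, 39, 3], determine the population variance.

126.5306

Step 1: Compute the mean: (34 + 17 + 18 + 15 + 24 + 39 + 3) / 7 = 21.4286
Step 2: Compute squared deviations from the mean:
  (34 - 21.4286)^2 = 158.0408
  (17 - 21.4286)^2 = 19.6122
  (18 - 21.4286)^2 = 11.7551
  (15 - 21.4286)^2 = 41.3265
  (24 - 21.4286)^2 = 6.6122
  (39 - 21.4286)^2 = 308.7551
  (3 - 21.4286)^2 = 339.6122
Step 3: Sum of squared deviations = 885.7143
Step 4: Population variance = 885.7143 / 7 = 126.5306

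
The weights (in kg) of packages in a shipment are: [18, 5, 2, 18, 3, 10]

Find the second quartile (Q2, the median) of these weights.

7.5

Step 1: Sort the data: [2, 3, 5, 10, 18, 18]
Step 2: n = 6
Step 3: Q2 is the median. Since n is even, it is the average of the values at positions 3 and 4:
  Q2 = (5 + 10) / 2 = 7.5
Step 4: Q2 = 7.5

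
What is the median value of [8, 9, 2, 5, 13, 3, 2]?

5

Step 1: Sort the data in ascending order: [2, 2, 3, 5, 8, 9, 13]
Step 2: The number of values is n = 7.
Step 3: Since n is odd, the median is the middle value at position 4: 5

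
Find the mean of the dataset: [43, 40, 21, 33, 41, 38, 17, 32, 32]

33

Step 1: Sum all values: 43 + 40 + 21 + 33 + 41 + 38 + 17 + 32 + 32 = 297
Step 2: Count the number of values: n = 9
Step 3: Mean = sum / n = 297 / 9 = 33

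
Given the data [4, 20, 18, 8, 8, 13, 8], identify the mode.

8

Step 1: Count the frequency of each value:
  4: appears 1 time(s)
  8: appears 3 time(s)
  13: appears 1 time(s)
  18: appears 1 time(s)
  20: appears 1 time(s)
Step 2: The value 8 appears most frequently (3 times).
Step 3: Mode = 8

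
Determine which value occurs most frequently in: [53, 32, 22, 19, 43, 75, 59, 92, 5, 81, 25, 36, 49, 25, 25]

25

Step 1: Count the frequency of each value:
  5: appears 1 time(s)
  19: appears 1 time(s)
  22: appears 1 time(s)
  25: appears 3 time(s)
  32: appears 1 time(s)
  36: appears 1 time(s)
  43: appears 1 time(s)
  49: appears 1 time(s)
  53: appears 1 time(s)
  59: appears 1 time(s)
  75: appears 1 time(s)
  81: appears 1 time(s)
  92: appears 1 time(s)
Step 2: The value 25 appears most frequently (3 times).
Step 3: Mode = 25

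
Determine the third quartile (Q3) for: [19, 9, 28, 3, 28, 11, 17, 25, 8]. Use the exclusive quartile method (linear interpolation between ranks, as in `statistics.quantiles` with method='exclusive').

26.5

Step 1: Sort the data: [3, 8, 9, 11, 17, 19, 25, 28, 28]
Step 2: n = 9
Step 3: Using the exclusive quartile method:
  Q1 = 8.5
  Q2 (median) = 17
  Q3 = 26.5
  IQR = Q3 - Q1 = 26.5 - 8.5 = 18
Step 4: Q3 = 26.5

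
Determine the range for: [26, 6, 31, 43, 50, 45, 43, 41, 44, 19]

44

Step 1: Identify the maximum value: max = 50
Step 2: Identify the minimum value: min = 6
Step 3: Range = max - min = 50 - 6 = 44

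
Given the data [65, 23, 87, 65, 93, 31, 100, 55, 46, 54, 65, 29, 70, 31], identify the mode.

65

Step 1: Count the frequency of each value:
  23: appears 1 time(s)
  29: appears 1 time(s)
  31: appears 2 time(s)
  46: appears 1 time(s)
  54: appears 1 time(s)
  55: appears 1 time(s)
  65: appears 3 time(s)
  70: appears 1 time(s)
  87: appears 1 time(s)
  93: appears 1 time(s)
  100: appears 1 time(s)
Step 2: The value 65 appears most frequently (3 times).
Step 3: Mode = 65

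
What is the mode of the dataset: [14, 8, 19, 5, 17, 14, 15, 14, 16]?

14

Step 1: Count the frequency of each value:
  5: appears 1 time(s)
  8: appears 1 time(s)
  14: appears 3 time(s)
  15: appears 1 time(s)
  16: appears 1 time(s)
  17: appears 1 time(s)
  19: appears 1 time(s)
Step 2: The value 14 appears most frequently (3 times).
Step 3: Mode = 14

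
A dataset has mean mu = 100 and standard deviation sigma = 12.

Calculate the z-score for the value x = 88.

-1

Step 1: Recall the z-score formula: z = (x - mu) / sigma
Step 2: Substitute values: z = (88 - 100) / 12
Step 3: z = -12 / 12 = -1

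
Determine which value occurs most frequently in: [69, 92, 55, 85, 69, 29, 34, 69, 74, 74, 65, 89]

69

Step 1: Count the frequency of each value:
  29: appears 1 time(s)
  34: appears 1 time(s)
  55: appears 1 time(s)
  65: appears 1 time(s)
  69: appears 3 time(s)
  74: appears 2 time(s)
  85: appears 1 time(s)
  89: appears 1 time(s)
  92: appears 1 time(s)
Step 2: The value 69 appears most frequently (3 times).
Step 3: Mode = 69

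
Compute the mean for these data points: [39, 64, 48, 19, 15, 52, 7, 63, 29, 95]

43.1

Step 1: Sum all values: 39 + 64 + 48 + 19 + 15 + 52 + 7 + 63 + 29 + 95 = 431
Step 2: Count the number of values: n = 10
Step 3: Mean = sum / n = 431 / 10 = 43.1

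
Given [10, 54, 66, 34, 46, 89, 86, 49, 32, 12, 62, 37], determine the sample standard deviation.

25.2243

Step 1: Compute the mean: 48.0833
Step 2: Sum of squared deviations from the mean: 6998.9167
Step 3: Sample variance = 6998.9167 / 11 = 636.2652
Step 4: Standard deviation = sqrt(636.2652) = 25.2243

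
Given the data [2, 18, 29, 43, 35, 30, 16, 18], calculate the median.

23.5

Step 1: Sort the data in ascending order: [2, 16, 18, 18, 29, 30, 35, 43]
Step 2: The number of values is n = 8.
Step 3: Since n is even, the median is the average of positions 4 and 5:
  Median = (18 + 29) / 2 = 23.5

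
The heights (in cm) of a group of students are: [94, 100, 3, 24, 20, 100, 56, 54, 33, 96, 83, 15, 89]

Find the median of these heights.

56

Step 1: Sort the data in ascending order: [3, 15, 20, 24, 33, 54, 56, 83, 89, 94, 96, 100, 100]
Step 2: The number of values is n = 13.
Step 3: Since n is odd, the median is the middle value at position 7: 56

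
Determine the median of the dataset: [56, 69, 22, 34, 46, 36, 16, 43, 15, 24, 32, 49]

35

Step 1: Sort the data in ascending order: [15, 16, 22, 24, 32, 34, 36, 43, 46, 49, 56, 69]
Step 2: The number of values is n = 12.
Step 3: Since n is even, the median is the average of positions 6 and 7:
  Median = (34 + 36) / 2 = 35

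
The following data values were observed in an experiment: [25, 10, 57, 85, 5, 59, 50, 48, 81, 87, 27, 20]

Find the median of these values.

49

Step 1: Sort the data in ascending order: [5, 10, 20, 25, 27, 48, 50, 57, 59, 81, 85, 87]
Step 2: The number of values is n = 12.
Step 3: Since n is even, the median is the average of positions 6 and 7:
  Median = (48 + 50) / 2 = 49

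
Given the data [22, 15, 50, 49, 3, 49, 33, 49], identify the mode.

49

Step 1: Count the frequency of each value:
  3: appears 1 time(s)
  15: appears 1 time(s)
  22: appears 1 time(s)
  33: appears 1 time(s)
  49: appears 3 time(s)
  50: appears 1 time(s)
Step 2: The value 49 appears most frequently (3 times).
Step 3: Mode = 49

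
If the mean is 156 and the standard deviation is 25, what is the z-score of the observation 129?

-1.08

Step 1: Recall the z-score formula: z = (x - mu) / sigma
Step 2: Substitute values: z = (129 - 156) / 25
Step 3: z = -27 / 25 = -1.08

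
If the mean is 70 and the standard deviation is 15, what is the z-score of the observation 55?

-1

Step 1: Recall the z-score formula: z = (x - mu) / sigma
Step 2: Substitute values: z = (55 - 70) / 15
Step 3: z = -15 / 15 = -1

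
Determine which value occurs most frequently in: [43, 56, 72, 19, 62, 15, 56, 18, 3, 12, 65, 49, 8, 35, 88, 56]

56

Step 1: Count the frequency of each value:
  3: appears 1 time(s)
  8: appears 1 time(s)
  12: appears 1 time(s)
  15: appears 1 time(s)
  18: appears 1 time(s)
  19: appears 1 time(s)
  35: appears 1 time(s)
  43: appears 1 time(s)
  49: appears 1 time(s)
  56: appears 3 time(s)
  62: appears 1 time(s)
  65: appears 1 time(s)
  72: appears 1 time(s)
  88: appears 1 time(s)
Step 2: The value 56 appears most frequently (3 times).
Step 3: Mode = 56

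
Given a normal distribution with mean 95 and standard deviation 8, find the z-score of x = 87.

-1

Step 1: Recall the z-score formula: z = (x - mu) / sigma
Step 2: Substitute values: z = (87 - 95) / 8
Step 3: z = -8 / 8 = -1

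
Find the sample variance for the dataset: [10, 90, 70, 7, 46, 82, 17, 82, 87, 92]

1227.3444

Step 1: Compute the mean: (10 + 90 + 70 + 7 + 46 + 82 + 17 + 82 + 87 + 92) / 10 = 58.3
Step 2: Compute squared deviations from the mean:
  (10 - 58.3)^2 = 2332.89
  (90 - 58.3)^2 = 1004.89
  (70 - 58.3)^2 = 136.89
  (7 - 58.3)^2 = 2631.69
  (46 - 58.3)^2 = 151.29
  (82 - 58.3)^2 = 561.69
  (17 - 58.3)^2 = 1705.69
  (82 - 58.3)^2 = 561.69
  (87 - 58.3)^2 = 823.69
  (92 - 58.3)^2 = 1135.69
Step 3: Sum of squared deviations = 11046.1
Step 4: Sample variance = 11046.1 / 9 = 1227.3444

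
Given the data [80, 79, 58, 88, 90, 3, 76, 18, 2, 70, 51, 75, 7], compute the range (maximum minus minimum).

88

Step 1: Identify the maximum value: max = 90
Step 2: Identify the minimum value: min = 2
Step 3: Range = max - min = 90 - 2 = 88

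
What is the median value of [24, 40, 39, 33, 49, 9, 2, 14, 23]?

24

Step 1: Sort the data in ascending order: [2, 9, 14, 23, 24, 33, 39, 40, 49]
Step 2: The number of values is n = 9.
Step 3: Since n is odd, the median is the middle value at position 5: 24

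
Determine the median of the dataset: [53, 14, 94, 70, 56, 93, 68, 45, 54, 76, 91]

68

Step 1: Sort the data in ascending order: [14, 45, 53, 54, 56, 68, 70, 76, 91, 93, 94]
Step 2: The number of values is n = 11.
Step 3: Since n is odd, the median is the middle value at position 6: 68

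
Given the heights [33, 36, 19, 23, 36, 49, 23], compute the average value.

31.2857

Step 1: Sum all values: 33 + 36 + 19 + 23 + 36 + 49 + 23 = 219
Step 2: Count the number of values: n = 7
Step 3: Mean = sum / n = 219 / 7 = 31.2857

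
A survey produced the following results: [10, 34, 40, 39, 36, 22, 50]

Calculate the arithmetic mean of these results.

33

Step 1: Sum all values: 10 + 34 + 40 + 39 + 36 + 22 + 50 = 231
Step 2: Count the number of values: n = 7
Step 3: Mean = sum / n = 231 / 7 = 33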